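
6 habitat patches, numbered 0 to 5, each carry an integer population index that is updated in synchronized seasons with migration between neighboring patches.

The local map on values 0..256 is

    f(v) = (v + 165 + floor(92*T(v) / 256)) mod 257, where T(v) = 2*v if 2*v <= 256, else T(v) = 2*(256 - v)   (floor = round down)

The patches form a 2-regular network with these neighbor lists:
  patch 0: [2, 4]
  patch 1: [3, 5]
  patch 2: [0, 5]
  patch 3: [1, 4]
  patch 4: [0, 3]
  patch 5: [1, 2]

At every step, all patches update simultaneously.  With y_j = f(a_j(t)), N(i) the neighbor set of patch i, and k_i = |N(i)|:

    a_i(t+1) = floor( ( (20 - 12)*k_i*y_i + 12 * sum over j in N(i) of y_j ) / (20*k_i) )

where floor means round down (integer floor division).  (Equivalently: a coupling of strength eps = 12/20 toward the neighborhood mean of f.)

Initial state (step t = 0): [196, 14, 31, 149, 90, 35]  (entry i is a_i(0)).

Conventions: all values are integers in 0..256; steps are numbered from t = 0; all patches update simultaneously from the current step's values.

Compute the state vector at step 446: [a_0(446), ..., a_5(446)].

Simulating step by step:
t=0: [196, 14, 31, 149, 90, 35]
t=1: [142, 183, 198, 128, 108, 212]
t=2: [124, 140, 143, 122, 114, 147]
t=3: [118, 127, 129, 117, 112, 132]
t=4: [112, 121, 122, 111, 105, 127]
t=5: [101, 113, 114, 100, 94, 120]
t=6: [84, 98, 99, 82, 75, 107]
t=7: [55, 72, 74, 52, 44, 82]
t=8: [83, 103, 29, 182, 172, 39]
t=9: [126, 146, 170, 124, 113, 182]
t=10: [121, 132, 135, 118, 114, 138]
t=11: [115, 123, 125, 113, 108, 129]
t=12: [106, 116, 118, 104, 99, 123]
t=13: [92, 104, 106, 89, 84, 112]
t=14: [69, 82, 85, 65, 58, 92]
t=15: [28, 44, 49, 24, 16, 57]
t=16: [217, 159, 165, 212, 202, 148]
t=17: [147, 139, 141, 145, 150, 135]
t=18: [132, 130, 131, 132, 133, 130]
t=19: [128, 128, 128, 128, 129, 128]
t=20: [128, 128, 128, 128, 128, 128]
t=21: [128, 128, 128, 128, 128, 128]

Answer: [128, 128, 128, 128, 128, 128]
Key observation: The state at step 20, [128, 128, 128, 128, 128, 128], reappears at step 21: the system is in a cycle of period 1 from step 20 on.  Therefore the state at step 446 equals the state at step 20 + ((446 - 20) mod 1) = 20, which is [128, 128, 128, 128, 128, 128].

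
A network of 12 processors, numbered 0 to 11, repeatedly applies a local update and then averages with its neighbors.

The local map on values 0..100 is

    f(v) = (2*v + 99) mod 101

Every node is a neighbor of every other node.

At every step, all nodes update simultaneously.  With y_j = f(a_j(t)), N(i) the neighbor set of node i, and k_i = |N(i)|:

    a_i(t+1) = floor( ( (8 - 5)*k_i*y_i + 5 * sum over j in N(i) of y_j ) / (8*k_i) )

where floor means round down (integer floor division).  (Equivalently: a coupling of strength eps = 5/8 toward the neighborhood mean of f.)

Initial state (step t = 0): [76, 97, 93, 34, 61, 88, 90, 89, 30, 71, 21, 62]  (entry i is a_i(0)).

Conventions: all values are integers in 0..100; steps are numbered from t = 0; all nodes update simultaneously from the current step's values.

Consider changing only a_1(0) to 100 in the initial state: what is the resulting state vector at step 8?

Simulating step by step:
t=0: [76, 100, 93, 34, 61, 88, 90, 89, 30, 71, 21, 62]
t=1: [55, 70, 66, 60, 45, 62, 64, 63, 58, 52, 52, 46]
t=2: [22, 31, 29, 25, 48, 26, 27, 27, 24, 20, 20, 48]
t=3: [51, 57, 55, 53, 67, 53, 54, 54, 52, 50, 50, 67]
t=4: [54, 25, 24, 23, 32, 23, 23, 23, 22, 53, 53, 32]
t=5: [26, 40, 40, 39, 45, 39, 39, 39, 38, 26, 26, 45]
t=6: [64, 73, 73, 73, 76, 73, 73, 73, 72, 64, 64, 76]
t=7: [34, 40, 40, 40, 42, 40, 40, 40, 39, 34, 34, 42]
t=8: [72, 76, 76, 76, 77, 76, 76, 76, 75, 72, 72, 77]

Answer: [72, 76, 76, 76, 77, 76, 76, 76, 75, 72, 72, 77]
Key observation: This trace re-runs the system from the modified initial state.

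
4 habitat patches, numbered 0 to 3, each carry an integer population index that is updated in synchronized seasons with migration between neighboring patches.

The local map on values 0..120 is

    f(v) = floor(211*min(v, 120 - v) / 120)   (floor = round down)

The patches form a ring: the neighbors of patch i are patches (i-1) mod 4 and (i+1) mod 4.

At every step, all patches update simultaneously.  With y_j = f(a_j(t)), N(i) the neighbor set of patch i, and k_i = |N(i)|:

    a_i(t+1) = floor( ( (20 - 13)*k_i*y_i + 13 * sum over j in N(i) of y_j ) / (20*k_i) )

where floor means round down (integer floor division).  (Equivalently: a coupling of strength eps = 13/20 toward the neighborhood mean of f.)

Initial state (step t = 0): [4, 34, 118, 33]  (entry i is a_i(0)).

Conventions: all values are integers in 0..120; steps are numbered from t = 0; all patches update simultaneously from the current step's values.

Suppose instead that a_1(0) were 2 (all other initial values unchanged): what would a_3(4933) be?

Answer: a_3(4933) = 101
Key observation: The state at step 18, [58, 58, 58, 58], reappears at step 21: the system is in a cycle of period 3 from step 18 on.  Therefore the state at step 4933 equals the state at step 18 + ((4933 - 18) mod 3) = 19, which is [101, 101, 101, 101].

Derivation:
t=0: [4, 2, 118, 33]
t=1: [22, 4, 20, 23]
t=2: [28, 26, 27, 37]
t=3: [52, 46, 52, 53]
t=4: [88, 87, 88, 91]
t=5: [54, 56, 54, 53]
t=6: [94, 95, 94, 93]
t=7: [45, 44, 45, 45]
t=8: [78, 78, 78, 79]
t=9: [72, 73, 72, 72]
t=10: [83, 83, 83, 84]
t=11: [64, 65, 64, 64]
t=12: [97, 97, 97, 98]
t=13: [39, 40, 39, 39]
t=14: [68, 68, 68, 68]
t=15: [91, 91, 91, 91]
t=16: [50, 50, 50, 50]
t=17: [87, 87, 87, 87]
t=18: [58, 58, 58, 58]
t=19: [101, 101, 101, 101]
t=20: [33, 33, 33, 33]
t=21: [58, 58, 58, 58]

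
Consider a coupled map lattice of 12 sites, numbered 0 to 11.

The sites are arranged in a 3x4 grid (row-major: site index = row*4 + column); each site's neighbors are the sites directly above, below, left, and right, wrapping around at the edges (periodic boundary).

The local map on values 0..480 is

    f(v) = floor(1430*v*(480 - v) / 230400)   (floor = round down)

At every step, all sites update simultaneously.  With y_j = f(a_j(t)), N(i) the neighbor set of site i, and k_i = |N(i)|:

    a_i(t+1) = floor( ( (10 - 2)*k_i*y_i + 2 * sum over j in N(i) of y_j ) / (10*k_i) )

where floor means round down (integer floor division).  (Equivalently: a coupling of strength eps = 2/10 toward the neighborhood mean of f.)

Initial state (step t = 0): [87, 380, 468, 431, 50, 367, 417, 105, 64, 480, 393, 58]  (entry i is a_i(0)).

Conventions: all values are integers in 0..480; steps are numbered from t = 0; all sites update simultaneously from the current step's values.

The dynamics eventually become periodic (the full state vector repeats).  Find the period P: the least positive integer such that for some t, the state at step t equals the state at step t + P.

Answer: 2
Key observation: The state at step 21, [317, 317, 317, 318, 317, 317, 317, 317, 317, 317, 317, 317], reappears at step 23 — and no state repeats earlier — so the cycle the system enters has period 2.

Derivation:
t=0: [87, 380, 468, 431, 50, 367, 417, 105, 64, 480, 393, 58]
t=1: [202, 213, 64, 136, 150, 232, 167, 224, 156, 43, 187, 158]
t=2: [341, 330, 197, 291, 314, 340, 320, 345, 304, 160, 318, 316]
t=3: [300, 308, 341, 335, 318, 299, 316, 296, 328, 316, 320, 320]
t=4: [330, 326, 298, 305, 321, 332, 321, 333, 311, 321, 316, 316]
t=5: [309, 311, 332, 328, 314, 306, 316, 306, 323, 315, 321, 320]
t=6: [325, 324, 306, 311, 323, 328, 320, 327, 315, 321, 316, 317]
t=7: [313, 313, 327, 324, 313, 310, 317, 311, 320, 316, 320, 319]
t=8: [323, 323, 311, 314, 323, 326, 320, 324, 317, 321, 317, 318]
t=9: [314, 314, 324, 322, 314, 311, 317, 314, 319, 316, 319, 319]
t=10: [322, 322, 314, 315, 322, 325, 320, 322, 318, 321, 318, 318]
t=11: [315, 315, 322, 321, 315, 312, 317, 315, 318, 316, 318, 318]
t=12: [321, 321, 315, 316, 322, 324, 320, 321, 319, 321, 318, 319]
t=13: [316, 316, 321, 320, 315, 313, 317, 316, 317, 316, 318, 318]
t=14: [320, 320, 316, 317, 321, 323, 320, 320, 320, 321, 319, 319]
t=15: [317, 317, 320, 319, 316, 314, 317, 317, 316, 316, 318, 318]
t=16: [320, 320, 317, 318, 321, 322, 319, 319, 320, 320, 319, 319]
t=17: [317, 317, 319, 318, 316, 315, 317, 317, 317, 316, 318, 318]
t=18: [320, 320, 318, 319, 320, 321, 319, 319, 320, 320, 319, 319]
t=19: [317, 317, 318, 318, 317, 316, 317, 317, 317, 317, 318, 317]
t=20: [319, 320, 319, 319, 320, 320, 319, 319, 320, 320, 319, 319]
t=21: [317, 317, 317, 318, 317, 317, 317, 317, 317, 317, 317, 317]
t=22: [319, 320, 319, 319, 320, 320, 320, 319, 320, 320, 320, 319]
t=23: [317, 317, 317, 318, 317, 317, 317, 317, 317, 317, 317, 317]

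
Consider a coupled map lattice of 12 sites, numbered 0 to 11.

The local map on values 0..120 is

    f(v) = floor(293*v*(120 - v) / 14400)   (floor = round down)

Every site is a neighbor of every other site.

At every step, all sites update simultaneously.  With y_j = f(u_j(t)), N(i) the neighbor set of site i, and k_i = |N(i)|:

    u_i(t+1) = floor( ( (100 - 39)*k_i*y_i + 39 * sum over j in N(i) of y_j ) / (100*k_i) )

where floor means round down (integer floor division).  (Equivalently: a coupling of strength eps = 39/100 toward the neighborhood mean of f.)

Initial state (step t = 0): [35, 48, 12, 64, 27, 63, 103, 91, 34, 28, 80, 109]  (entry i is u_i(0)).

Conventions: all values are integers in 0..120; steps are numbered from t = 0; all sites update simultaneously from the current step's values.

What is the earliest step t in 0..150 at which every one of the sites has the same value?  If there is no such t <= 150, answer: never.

Answer: 4
Key observation: Synchronization is absorbing here: once all sites are equal they stay equal, and step 4 is the first all-equal step.

Derivation:
t=0: [35, 48, 12, 64, 27, 63, 103, 91, 34, 28, 80, 109]  (not all equal)
t=1: [57, 62, 37, 64, 51, 64, 42, 53, 56, 52, 60, 36]  (not all equal)
t=2: [71, 71, 65, 71, 70, 71, 67, 71, 71, 70, 71, 64]  (not all equal)
t=3: [70, 70, 71, 70, 70, 70, 71, 70, 70, 70, 70, 71]  (not all equal)
t=4: [70, 70, 70, 70, 70, 70, 70, 70, 70, 70, 70, 70]  (all equal)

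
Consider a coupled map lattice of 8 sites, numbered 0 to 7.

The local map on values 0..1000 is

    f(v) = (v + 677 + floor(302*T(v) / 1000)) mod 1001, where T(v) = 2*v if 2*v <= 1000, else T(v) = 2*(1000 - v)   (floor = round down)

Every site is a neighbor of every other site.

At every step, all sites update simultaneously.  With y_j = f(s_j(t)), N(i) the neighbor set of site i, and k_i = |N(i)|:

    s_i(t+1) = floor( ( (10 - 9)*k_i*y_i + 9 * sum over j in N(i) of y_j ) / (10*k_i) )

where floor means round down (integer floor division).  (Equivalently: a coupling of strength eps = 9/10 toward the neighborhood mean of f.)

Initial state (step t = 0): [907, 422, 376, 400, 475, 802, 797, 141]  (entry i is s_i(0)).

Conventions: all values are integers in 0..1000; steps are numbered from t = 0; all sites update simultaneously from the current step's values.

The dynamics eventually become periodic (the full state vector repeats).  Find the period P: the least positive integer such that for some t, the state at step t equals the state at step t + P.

Answer: 17
Key observation: The state at step 2, [483, 483, 483, 483, 483, 483, 483, 483], reappears at step 19 — and no state repeats earlier — so the cycle the system enters has period 17.

Derivation:
t=0: [907, 422, 376, 400, 475, 802, 797, 141]
t=1: [511, 519, 521, 520, 517, 512, 512, 503]
t=2: [483, 483, 483, 483, 483, 483, 483, 483]
t=3: [450, 450, 450, 450, 450, 450, 450, 450]
t=4: [397, 397, 397, 397, 397, 397, 397, 397]
t=5: [312, 312, 312, 312, 312, 312, 312, 312]
t=6: [176, 176, 176, 176, 176, 176, 176, 176]
t=7: [959, 959, 959, 959, 959, 959, 959, 959]
t=8: [659, 659, 659, 659, 659, 659, 659, 659]
t=9: [540, 540, 540, 540, 540, 540, 540, 540]
t=10: [493, 493, 493, 493, 493, 493, 493, 493]
t=11: [466, 466, 466, 466, 466, 466, 466, 466]
t=12: [423, 423, 423, 423, 423, 423, 423, 423]
t=13: [354, 354, 354, 354, 354, 354, 354, 354]
t=14: [243, 243, 243, 243, 243, 243, 243, 243]
t=15: [65, 65, 65, 65, 65, 65, 65, 65]
t=16: [781, 781, 781, 781, 781, 781, 781, 781]
t=17: [589, 589, 589, 589, 589, 589, 589, 589]
t=18: [513, 513, 513, 513, 513, 513, 513, 513]
t=19: [483, 483, 483, 483, 483, 483, 483, 483]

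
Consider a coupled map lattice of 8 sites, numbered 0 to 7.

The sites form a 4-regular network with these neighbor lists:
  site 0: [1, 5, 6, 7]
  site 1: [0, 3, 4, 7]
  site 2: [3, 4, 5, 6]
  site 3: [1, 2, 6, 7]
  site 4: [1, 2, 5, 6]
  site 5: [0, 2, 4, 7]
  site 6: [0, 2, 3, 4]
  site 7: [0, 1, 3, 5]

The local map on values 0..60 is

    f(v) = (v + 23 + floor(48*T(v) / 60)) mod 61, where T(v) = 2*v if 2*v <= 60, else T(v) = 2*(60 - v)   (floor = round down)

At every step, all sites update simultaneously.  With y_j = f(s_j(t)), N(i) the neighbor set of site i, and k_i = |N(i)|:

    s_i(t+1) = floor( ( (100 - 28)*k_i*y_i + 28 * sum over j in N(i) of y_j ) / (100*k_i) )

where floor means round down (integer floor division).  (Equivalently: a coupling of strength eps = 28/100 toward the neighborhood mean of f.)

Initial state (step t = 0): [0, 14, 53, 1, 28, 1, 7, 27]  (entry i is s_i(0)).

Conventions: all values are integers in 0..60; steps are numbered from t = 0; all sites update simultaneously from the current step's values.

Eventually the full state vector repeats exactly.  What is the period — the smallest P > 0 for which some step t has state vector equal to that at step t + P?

Answer: 2
Key observation: The state at step 5, [37, 37, 37, 37, 37, 37, 37, 37], reappears at step 7 — and no state repeats earlier — so the cycle the system enters has period 2.

Derivation:
t=0: [0, 14, 53, 1, 28, 1, 7, 27]
t=1: [27, 50, 27, 29, 35, 26, 37, 32]
t=2: [32, 30, 32, 35, 35, 30, 34, 36]
t=3: [38, 39, 37, 37, 37, 39, 37, 36]
t=4: [34, 34, 34, 35, 34, 34, 35, 35]
t=5: [37, 37, 37, 37, 37, 37, 37, 37]
t=6: [35, 35, 35, 35, 35, 35, 35, 35]
t=7: [37, 37, 37, 37, 37, 37, 37, 37]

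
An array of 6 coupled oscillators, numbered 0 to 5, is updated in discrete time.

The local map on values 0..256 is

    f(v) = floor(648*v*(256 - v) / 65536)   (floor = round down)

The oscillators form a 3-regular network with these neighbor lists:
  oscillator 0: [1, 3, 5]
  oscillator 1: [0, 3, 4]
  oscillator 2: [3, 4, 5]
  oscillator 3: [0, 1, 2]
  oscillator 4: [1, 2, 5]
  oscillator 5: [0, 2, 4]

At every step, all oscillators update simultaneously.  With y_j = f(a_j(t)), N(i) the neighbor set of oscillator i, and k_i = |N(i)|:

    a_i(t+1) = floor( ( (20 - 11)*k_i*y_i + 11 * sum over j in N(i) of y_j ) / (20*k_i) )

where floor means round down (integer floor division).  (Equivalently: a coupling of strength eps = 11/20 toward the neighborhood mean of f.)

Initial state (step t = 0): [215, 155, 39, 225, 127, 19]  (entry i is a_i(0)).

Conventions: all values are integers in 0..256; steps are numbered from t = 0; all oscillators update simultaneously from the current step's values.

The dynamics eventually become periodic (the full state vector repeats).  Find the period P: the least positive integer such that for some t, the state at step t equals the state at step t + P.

Simulating step by step:
t=0: [215, 155, 39, 225, 127, 19]
t=1: [87, 127, 87, 90, 123, 80]
t=2: [147, 155, 147, 148, 154, 145]
t=3: [157, 155, 157, 157, 156, 157]
t=4: [153, 153, 153, 153, 153, 153]
t=5: [155, 155, 155, 155, 155, 155]
t=6: [154, 154, 154, 154, 154, 154]
t=7: [155, 155, 155, 155, 155, 155]

Answer: 2
Key observation: The state at step 5, [155, 155, 155, 155, 155, 155], reappears at step 7 — and no state repeats earlier — so the cycle the system enters has period 2.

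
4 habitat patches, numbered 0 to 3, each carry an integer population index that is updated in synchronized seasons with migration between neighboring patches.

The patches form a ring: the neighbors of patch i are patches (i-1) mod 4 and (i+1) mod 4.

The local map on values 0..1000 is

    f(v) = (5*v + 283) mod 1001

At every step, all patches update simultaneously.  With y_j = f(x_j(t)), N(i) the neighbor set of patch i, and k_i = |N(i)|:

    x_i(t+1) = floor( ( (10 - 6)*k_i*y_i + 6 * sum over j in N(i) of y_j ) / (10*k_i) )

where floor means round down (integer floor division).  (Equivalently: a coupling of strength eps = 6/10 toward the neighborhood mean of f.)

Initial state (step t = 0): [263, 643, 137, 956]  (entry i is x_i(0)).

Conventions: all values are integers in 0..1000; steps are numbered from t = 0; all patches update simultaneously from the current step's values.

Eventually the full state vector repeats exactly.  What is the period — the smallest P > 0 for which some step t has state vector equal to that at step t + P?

Answer: 4
Key observation: The state at step 103, [400, 402, 480, 482], reappears at step 107 — and no state repeats earlier — so the cycle the system enters has period 4.

Derivation:
t=0: [263, 643, 137, 956]
t=1: [404, 667, 553, 492]
t=2: [527, 349, 424, 400]
t=3: [458, 405, 252, 507]
t=4: [565, 456, 553, 660]
t=5: [384, 269, 360, 277]
t=6: [468, 335, 420, 351]
t=7: [546, 683, 450, 315]
t=8: [469, 440, 678, 505]
t=9: [636, 581, 654, 711]
t=10: [490, 377, 526, 637]
t=11: [481, 559, 553, 678]
t=12: [497, 249, 241, 487]
t=13: [679, 586, 567, 662]
t=14: [510, 321, 286, 473]
t=15: [792, 817, 744, 721]
t=16: [470, 517, 774, 725]
t=17: [783, 580, 590, 596]
t=18: [209, 199, 224, 231]
t=19: [345, 329, 375, 393]
t=20: [354, 419, 414, 147]
t=21: [138, 271, 258, 127]
t=22: [855, 718, 695, 830]
t=23: [611, 740, 691, 564]
t=24: [458, 713, 618, 361]
t=25: [507, 620, 427, 316]
t=26: [699, 521, 539, 714]
t=27: [830, 879, 911, 865]
t=28: [555, 648, 717, 620]
t=29: [292, 484, 616, 428]
t=30: [633, 611, 480, 499]
t=31: [511, 471, 605, 648]
t=32: [681, 596, 468, 550]
t=33: [361, 495, 335, 403]
t=34: [350, 615, 698, 431]
t=35: [249, 382, 545, 414]
t=36: [373, 236, 164, 300]
t=37: [431, 259, 414, 387]
t=38: [412, 466, 378, 322]
t=39: [587, 398, 519, 510]
t=40: [416, 435, 681, 659]
t=41: [453, 496, 583, 543]
t=42: [745, 526, 605, 620]
t=43: [388, 457, 509, 244]
t=44: [408, 540, 650, 514]
t=45: [678, 647, 761, 595]
t=46: [499, 432, 264, 328]
t=47: [719, 589, 649, 782]
t=48: [474, 510, 334, 495]
t=49: [736, 813, 856, 783]
t=50: [545, 593, 385, 533]
t=51: [359, 161, 439, 441]
t=52: [202, 200, 362, 360]
t=53: [225, 227, 145, 147]
t=54: [293, 291, 133, 131]
t=55: [801, 803, 881, 883]
t=56: [410, 408, 570, 568]
t=57: [264, 266, 184, 186]
t=58: [488, 486, 328, 326]
t=59: [775, 777, 855, 857]
t=60: [280, 278, 440, 438]
t=61: [615, 617, 535, 537]
t=62: [541, 539, 781, 779]
t=63: [739, 741, 418, 420]
t=64: [799, 797, 558, 556]
t=65: [206, 208, 125, 127]
t=66: [496, 494, 735, 733]
t=67: [813, 815, 890, 892]
t=68: [465, 463, 619, 617]
t=69: [530, 532, 438, 440]
t=70: [799, 797, 615, 613]
t=71: [292, 294, 324, 326]
t=72: [796, 794, 860, 858]
t=73: [349, 351, 477, 479]
t=74: [224, 222, 480, 478]
t=75: [479, 481, 591, 593]
t=76: [549, 547, 373, 371]
t=77: [55, 57, 103, 105]
t=78: [636, 634, 732, 730]
t=79: [598, 600, 790, 792]
t=80: [263, 261, 247, 245]
t=81: [567, 569, 535, 537]
t=82: [373, 371, 709, 707]
t=83: [343, 345, 615, 617]
t=84: [510, 408, 253, 551]
t=85: [439, 541, 325, 427]
t=86: [611, 809, 783, 581]
t=87: [286, 288, 230, 232]
t=88: [634, 632, 522, 520]
t=89: [576, 578, 752, 754]
t=90: [129, 127, 81, 79]
t=91: [850, 852, 754, 756]
t=92: [391, 389, 199, 197]
t=93: [242, 244, 258, 260]
t=94: [522, 520, 554, 552]
t=95: [632, 634, 296, 298]
t=96: [542, 540, 671, 669]
t=97: [878, 880, 735, 737]
t=98: [760, 758, 875, 873]
t=99: [245, 247, 475, 477]
t=100: [557, 555, 617, 615]
t=101: [149, 151, 269, 271]
t=102: [213, 211, 453, 451]
t=103: [400, 402, 480, 482]
t=104: [407, 405, 567, 565]
t=105: [249, 251, 169, 171]
t=106: [413, 411, 253, 251]
t=107: [400, 402, 480, 482]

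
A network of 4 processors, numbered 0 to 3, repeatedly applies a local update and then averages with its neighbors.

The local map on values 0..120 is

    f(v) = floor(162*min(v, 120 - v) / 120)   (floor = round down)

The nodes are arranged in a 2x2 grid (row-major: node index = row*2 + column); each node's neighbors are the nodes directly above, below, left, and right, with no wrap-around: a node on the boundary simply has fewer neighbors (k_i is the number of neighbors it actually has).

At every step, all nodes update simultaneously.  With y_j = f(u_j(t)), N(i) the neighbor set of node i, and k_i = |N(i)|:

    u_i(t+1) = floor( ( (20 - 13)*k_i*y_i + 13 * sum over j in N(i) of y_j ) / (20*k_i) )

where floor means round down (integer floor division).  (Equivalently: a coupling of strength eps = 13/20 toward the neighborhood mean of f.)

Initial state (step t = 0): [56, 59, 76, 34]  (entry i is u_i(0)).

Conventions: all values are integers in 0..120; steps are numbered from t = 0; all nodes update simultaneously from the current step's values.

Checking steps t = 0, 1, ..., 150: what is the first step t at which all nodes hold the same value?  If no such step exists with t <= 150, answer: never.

Answer: 7
Key observation: Synchronization is absorbing here: once all nodes are equal they stay equal, and step 7 is the first all-equal step.

Derivation:
t=0: [56, 59, 76, 34]  (not all equal)
t=1: [71, 66, 59, 60]  (not all equal)
t=2: [72, 72, 75, 77]  (not all equal)
t=3: [62, 62, 60, 60]  (not all equal)
t=4: [78, 78, 80, 80]  (not all equal)
t=5: [55, 55, 54, 54]  (not all equal)
t=6: [73, 73, 72, 72]  (not all equal)
t=7: [63, 63, 63, 63]  (all equal)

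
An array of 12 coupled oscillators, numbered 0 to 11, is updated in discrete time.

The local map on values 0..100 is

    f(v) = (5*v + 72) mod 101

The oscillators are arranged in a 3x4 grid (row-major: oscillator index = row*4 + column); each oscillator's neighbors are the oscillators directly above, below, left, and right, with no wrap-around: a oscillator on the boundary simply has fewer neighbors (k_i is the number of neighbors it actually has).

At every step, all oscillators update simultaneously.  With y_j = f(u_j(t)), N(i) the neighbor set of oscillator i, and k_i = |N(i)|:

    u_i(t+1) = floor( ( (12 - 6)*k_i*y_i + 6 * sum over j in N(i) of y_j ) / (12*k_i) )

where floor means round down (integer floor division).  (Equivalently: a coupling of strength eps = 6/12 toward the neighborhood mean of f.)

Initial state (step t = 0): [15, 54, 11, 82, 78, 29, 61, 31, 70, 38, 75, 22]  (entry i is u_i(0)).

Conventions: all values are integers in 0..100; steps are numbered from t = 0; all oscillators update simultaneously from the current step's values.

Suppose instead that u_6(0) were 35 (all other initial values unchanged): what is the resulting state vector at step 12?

Simulating step by step:
t=0: [15, 54, 11, 82, 78, 29, 35, 31, 70, 38, 75, 22]
t=1: [47, 34, 40, 51, 42, 32, 36, 46, 38, 42, 52, 57]
t=2: [32, 37, 54, 54, 55, 46, 53, 71, 70, 59, 45, 59]
t=3: [39, 55, 40, 35, 46, 74, 49, 34, 36, 67, 74, 61]
t=4: [68, 50, 52, 50, 75, 39, 30, 42, 50, 22, 34, 56]
t=5: [19, 26, 24, 36, 36, 52, 36, 54, 40, 61, 45, 54]
t=6: [45, 31, 62, 57, 52, 36, 56, 42, 66, 69, 74, 53]
t=7: [61, 49, 60, 66, 55, 39, 55, 62, 60, 37, 35, 46]
t=8: [51, 41, 60, 86, 56, 52, 54, 80, 59, 57, 55, 81]
t=9: [43, 57, 69, 83, 44, 41, 45, 69, 57, 49, 49, 64]
t=10: [78, 55, 45, 48, 80, 69, 61, 51, 53, 30, 40, 51]
t=11: [57, 49, 68, 34, 51, 32, 62, 29, 39, 29, 54, 35]
t=12: [36, 22, 26, 25, 36, 31, 51, 34, 42, 29, 42, 36]

Answer: [36, 22, 26, 25, 36, 31, 51, 34, 42, 29, 42, 36]
Key observation: This trace re-runs the system from the modified initial state.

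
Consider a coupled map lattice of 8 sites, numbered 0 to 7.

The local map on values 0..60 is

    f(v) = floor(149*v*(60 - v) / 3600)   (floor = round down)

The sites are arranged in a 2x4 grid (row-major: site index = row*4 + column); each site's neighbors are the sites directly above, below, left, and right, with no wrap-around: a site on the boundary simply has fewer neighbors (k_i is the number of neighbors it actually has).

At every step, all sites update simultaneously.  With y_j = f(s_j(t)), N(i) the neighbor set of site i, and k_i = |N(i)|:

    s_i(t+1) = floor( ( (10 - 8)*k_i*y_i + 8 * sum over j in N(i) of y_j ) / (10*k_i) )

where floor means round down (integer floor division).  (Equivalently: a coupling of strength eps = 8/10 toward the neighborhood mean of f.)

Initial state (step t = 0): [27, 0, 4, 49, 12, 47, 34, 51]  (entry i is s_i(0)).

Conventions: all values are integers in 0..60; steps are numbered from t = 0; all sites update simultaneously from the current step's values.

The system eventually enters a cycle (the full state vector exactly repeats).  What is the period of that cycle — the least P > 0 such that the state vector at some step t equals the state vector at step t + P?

Answer: 2
Key observation: The state at step 4, [35, 35, 35, 35, 35, 35, 35, 35], reappears at step 6 — and no state repeats earlier — so the cycle the system enters has period 2.

Derivation:
t=0: [27, 0, 4, 49, 12, 47, 34, 51]
t=1: [16, 18, 17, 15, 29, 20, 21, 26]
t=2: [33, 30, 30, 31, 32, 33, 33, 31]
t=3: [36, 36, 36, 37, 36, 36, 36, 36]
t=4: [35, 35, 35, 35, 35, 35, 35, 35]
t=5: [36, 36, 36, 36, 36, 36, 36, 36]
t=6: [35, 35, 35, 35, 35, 35, 35, 35]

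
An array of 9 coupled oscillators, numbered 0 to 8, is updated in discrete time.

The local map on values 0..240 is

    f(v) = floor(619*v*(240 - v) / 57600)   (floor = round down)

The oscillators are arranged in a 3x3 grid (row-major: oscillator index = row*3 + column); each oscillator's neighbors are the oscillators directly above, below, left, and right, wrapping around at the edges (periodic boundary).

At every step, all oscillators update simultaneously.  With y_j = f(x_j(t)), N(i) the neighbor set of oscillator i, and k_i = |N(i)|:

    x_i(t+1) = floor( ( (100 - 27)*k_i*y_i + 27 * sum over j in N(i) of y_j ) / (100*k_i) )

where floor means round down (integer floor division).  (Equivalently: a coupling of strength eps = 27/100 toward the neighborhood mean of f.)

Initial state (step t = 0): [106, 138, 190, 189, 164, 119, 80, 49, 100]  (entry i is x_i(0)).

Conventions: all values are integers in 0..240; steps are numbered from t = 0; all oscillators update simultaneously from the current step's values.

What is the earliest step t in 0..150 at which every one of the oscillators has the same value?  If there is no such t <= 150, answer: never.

Answer: 4
Key observation: Synchronization is absorbing here: once all oscillators are equal they stay equal, and step 4 is the first all-equal step.

Derivation:
t=0: [106, 138, 190, 189, 164, 119, 80, 49, 100]  (not all equal)
t=1: [144, 143, 115, 114, 131, 145, 134, 111, 142]  (not all equal)
t=2: [149, 149, 152, 152, 152, 149, 151, 152, 149]  (not all equal)
t=3: [144, 144, 143, 143, 143, 144, 144, 143, 144]  (not all equal)
t=4: [148, 148, 148, 148, 148, 148, 148, 148, 148]  (all equal)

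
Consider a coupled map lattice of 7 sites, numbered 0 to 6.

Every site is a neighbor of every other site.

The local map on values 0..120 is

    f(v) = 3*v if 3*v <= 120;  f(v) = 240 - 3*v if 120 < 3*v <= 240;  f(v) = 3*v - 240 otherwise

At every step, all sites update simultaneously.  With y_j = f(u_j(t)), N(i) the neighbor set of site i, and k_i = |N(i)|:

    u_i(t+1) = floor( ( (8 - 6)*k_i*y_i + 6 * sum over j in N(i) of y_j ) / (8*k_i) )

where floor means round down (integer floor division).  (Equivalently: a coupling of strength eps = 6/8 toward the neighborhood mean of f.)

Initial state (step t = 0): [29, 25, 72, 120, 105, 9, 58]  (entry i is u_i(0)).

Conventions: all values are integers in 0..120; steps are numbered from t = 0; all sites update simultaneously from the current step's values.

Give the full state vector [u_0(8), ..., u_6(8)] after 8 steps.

Simulating step by step:
t=0: [29, 25, 72, 120, 105, 9, 58]
t=1: [70, 68, 62, 74, 68, 62, 67]
t=2: [37, 37, 40, 35, 37, 40, 38]
t=3: [112, 112, 114, 112, 112, 114, 113]
t=4: [97, 97, 98, 97, 97, 98, 98]
t=5: [52, 52, 52, 52, 52, 52, 52]
t=6: [84, 84, 84, 84, 84, 84, 84]
t=7: [12, 12, 12, 12, 12, 12, 12]
t=8: [36, 36, 36, 36, 36, 36, 36]

Answer: [36, 36, 36, 36, 36, 36, 36]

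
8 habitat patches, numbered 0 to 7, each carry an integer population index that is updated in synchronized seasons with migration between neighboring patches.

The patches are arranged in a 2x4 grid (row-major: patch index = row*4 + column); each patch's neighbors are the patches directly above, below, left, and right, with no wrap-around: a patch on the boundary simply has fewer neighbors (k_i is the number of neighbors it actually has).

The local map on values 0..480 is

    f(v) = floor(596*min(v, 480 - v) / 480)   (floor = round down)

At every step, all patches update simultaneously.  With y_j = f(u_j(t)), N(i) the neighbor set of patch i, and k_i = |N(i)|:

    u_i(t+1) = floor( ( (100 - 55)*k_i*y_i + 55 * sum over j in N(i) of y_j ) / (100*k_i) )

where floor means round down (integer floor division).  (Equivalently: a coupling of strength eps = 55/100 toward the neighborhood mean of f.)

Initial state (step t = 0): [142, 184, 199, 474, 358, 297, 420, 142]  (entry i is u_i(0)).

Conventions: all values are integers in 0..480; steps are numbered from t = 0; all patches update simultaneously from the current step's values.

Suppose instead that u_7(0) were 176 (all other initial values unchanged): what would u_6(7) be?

Answer: u_6(7) = 261
Key observation: This trace re-runs the system from the modified initial state.

Derivation:
t=0: [142, 184, 199, 474, 358, 297, 420, 176]
t=1: [183, 221, 167, 131, 178, 185, 160, 120]
t=2: [238, 244, 209, 170, 224, 230, 196, 166]
t=3: [289, 285, 253, 222, 284, 277, 246, 217]
t=4: [240, 250, 274, 275, 243, 255, 277, 276]
t=5: [293, 280, 259, 254, 290, 277, 257, 253]
t=6: [237, 250, 270, 278, 238, 252, 272, 279]
t=7: [291, 281, 262, 252, 291, 280, 261, 251]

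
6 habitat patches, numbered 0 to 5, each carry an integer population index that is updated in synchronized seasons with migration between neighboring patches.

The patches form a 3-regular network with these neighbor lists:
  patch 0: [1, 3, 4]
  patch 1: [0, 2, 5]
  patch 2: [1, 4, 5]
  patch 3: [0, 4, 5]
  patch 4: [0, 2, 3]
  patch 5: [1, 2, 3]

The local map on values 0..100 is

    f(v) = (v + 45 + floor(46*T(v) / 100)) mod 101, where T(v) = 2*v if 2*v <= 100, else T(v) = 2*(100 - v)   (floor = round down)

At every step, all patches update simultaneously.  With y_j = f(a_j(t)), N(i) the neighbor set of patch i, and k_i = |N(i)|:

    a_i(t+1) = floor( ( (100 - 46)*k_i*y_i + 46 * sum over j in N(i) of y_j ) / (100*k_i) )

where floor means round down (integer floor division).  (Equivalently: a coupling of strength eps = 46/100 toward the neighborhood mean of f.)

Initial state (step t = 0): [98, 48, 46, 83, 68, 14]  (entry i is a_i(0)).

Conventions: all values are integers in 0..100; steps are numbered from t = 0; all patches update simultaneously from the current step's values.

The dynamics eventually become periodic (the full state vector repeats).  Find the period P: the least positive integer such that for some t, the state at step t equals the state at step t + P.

Answer: 3
Key observation: The state at step 13, [43, 43, 43, 43, 43, 43], reappears at step 16 — and no state repeats earlier — so the cycle the system enters has period 3.

Derivation:
t=0: [98, 48, 46, 83, 68, 14]
t=1: [41, 41, 39, 46, 40, 55]
t=2: [23, 24, 22, 29, 21, 32]
t=3: [90, 76, 74, 81, 88, 45]
t=4: [42, 40, 39, 40, 42, 35]
t=5: [22, 18, 18, 19, 22, 14]
t=6: [84, 79, 79, 81, 84, 74]
t=7: [42, 41, 41, 41, 42, 41]
t=8: [23, 22, 22, 22, 23, 22]
t=9: [88, 87, 87, 87, 88, 87]
t=10: [42, 42, 42, 42, 42, 42]
t=11: [24, 24, 24, 24, 24, 24]
t=12: [91, 91, 91, 91, 91, 91]
t=13: [43, 43, 43, 43, 43, 43]
t=14: [26, 26, 26, 26, 26, 26]
t=15: [94, 94, 94, 94, 94, 94]
t=16: [43, 43, 43, 43, 43, 43]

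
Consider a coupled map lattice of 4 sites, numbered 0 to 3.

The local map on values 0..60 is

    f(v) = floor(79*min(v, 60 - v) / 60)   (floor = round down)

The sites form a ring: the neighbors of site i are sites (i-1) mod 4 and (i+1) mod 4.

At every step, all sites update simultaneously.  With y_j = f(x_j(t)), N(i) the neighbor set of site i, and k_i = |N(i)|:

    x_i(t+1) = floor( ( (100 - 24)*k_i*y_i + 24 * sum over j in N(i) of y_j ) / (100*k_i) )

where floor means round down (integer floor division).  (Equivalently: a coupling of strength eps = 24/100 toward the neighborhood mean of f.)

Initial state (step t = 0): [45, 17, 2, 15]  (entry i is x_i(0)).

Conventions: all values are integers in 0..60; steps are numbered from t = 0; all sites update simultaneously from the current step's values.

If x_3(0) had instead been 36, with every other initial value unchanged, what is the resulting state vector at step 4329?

Simulating step by step:
t=0: [45, 17, 2, 36]
t=1: [20, 19, 7, 26]
t=2: [26, 23, 13, 30]
t=3: [34, 28, 21, 35]
t=4: [34, 34, 28, 31]
t=5: [34, 34, 36, 37]
t=6: [33, 33, 31, 30]
t=7: [35, 35, 37, 38]
t=8: [31, 31, 30, 28]
t=9: [37, 38, 38, 36]
t=10: [29, 28, 28, 30]
t=11: [37, 36, 36, 38]
t=12: [29, 30, 30, 28]
t=13: [37, 38, 38, 36]

Answer: [37, 38, 38, 36]
Key observation: The state at step 9, [37, 38, 38, 36], reappears at step 13: the system is in a cycle of period 4 from step 9 on.  Therefore the state at step 4329 equals the state at step 9 + ((4329 - 9) mod 4) = 9, which is [37, 38, 38, 36].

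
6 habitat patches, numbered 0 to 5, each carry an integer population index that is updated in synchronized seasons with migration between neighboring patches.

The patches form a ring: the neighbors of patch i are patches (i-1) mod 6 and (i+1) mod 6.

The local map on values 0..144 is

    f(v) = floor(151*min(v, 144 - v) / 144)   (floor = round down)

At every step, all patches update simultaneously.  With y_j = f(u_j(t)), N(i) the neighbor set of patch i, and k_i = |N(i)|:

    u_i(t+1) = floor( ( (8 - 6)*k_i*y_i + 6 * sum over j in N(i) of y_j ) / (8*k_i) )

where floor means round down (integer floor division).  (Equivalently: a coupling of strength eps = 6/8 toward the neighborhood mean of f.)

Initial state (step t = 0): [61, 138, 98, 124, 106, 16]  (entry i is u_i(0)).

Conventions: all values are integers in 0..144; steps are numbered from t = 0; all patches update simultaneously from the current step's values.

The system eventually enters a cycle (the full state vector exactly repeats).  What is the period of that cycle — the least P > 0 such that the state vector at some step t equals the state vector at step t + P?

Simulating step by step:
t=0: [61, 138, 98, 124, 106, 16]
t=1: [24, 43, 21, 37, 23, 42]
t=2: [39, 28, 36, 26, 36, 29]
t=3: [32, 36, 30, 34, 30, 36]
t=4: [36, 33, 34, 32, 34, 33]
t=5: [34, 35, 33, 34, 33, 35]
t=6: [35, 34, 35, 34, 35, 34]
t=7: [35, 35, 35, 35, 35, 35]
t=8: [36, 36, 36, 36, 36, 36]
t=9: [37, 37, 37, 37, 37, 37]
t=10: [38, 38, 38, 38, 38, 38]
t=11: [39, 39, 39, 39, 39, 39]
t=12: [40, 40, 40, 40, 40, 40]
t=13: [41, 41, 41, 41, 41, 41]
t=14: [42, 42, 42, 42, 42, 42]
t=15: [44, 44, 44, 44, 44, 44]
t=16: [46, 46, 46, 46, 46, 46]
t=17: [48, 48, 48, 48, 48, 48]
t=18: [50, 50, 50, 50, 50, 50]
t=19: [52, 52, 52, 52, 52, 52]
t=20: [54, 54, 54, 54, 54, 54]
t=21: [56, 56, 56, 56, 56, 56]
t=22: [58, 58, 58, 58, 58, 58]
t=23: [60, 60, 60, 60, 60, 60]
t=24: [62, 62, 62, 62, 62, 62]
t=25: [65, 65, 65, 65, 65, 65]
t=26: [68, 68, 68, 68, 68, 68]
t=27: [71, 71, 71, 71, 71, 71]
t=28: [74, 74, 74, 74, 74, 74]
t=29: [73, 73, 73, 73, 73, 73]
t=30: [74, 74, 74, 74, 74, 74]

Answer: 2
Key observation: The state at step 28, [74, 74, 74, 74, 74, 74], reappears at step 30 — and no state repeats earlier — so the cycle the system enters has period 2.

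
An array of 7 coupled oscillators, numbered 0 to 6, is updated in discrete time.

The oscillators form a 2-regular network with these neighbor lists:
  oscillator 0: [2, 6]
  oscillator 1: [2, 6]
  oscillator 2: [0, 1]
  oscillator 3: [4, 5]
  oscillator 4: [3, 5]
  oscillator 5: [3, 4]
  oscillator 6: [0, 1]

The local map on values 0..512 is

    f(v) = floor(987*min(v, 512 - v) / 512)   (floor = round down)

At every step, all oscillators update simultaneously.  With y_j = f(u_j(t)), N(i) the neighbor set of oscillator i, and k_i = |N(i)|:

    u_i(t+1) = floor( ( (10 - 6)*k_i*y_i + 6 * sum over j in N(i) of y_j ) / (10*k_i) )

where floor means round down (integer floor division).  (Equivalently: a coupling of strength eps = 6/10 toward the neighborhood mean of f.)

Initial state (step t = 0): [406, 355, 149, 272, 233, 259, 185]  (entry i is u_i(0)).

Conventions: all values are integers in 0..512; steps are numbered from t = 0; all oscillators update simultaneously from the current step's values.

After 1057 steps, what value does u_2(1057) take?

Answer: u_2(1057) = 100
Key observation: The state at step 25, [273, 273, 273, 100, 100, 100, 273], reappears at step 30: the system is in a cycle of period 5 from step 25 on.  Therefore the state at step 1057 equals the state at step 25 + ((1057 - 25) mod 5) = 27, which is [100, 100, 100, 370, 370, 370, 100].

Derivation:
t=0: [406, 355, 149, 272, 233, 259, 185]
t=1: [274, 313, 266, 465, 464, 468, 294]
t=2: [451, 421, 441, 88, 89, 88, 420]
t=3: [140, 163, 142, 169, 169, 169, 158]
t=4: [280, 298, 284, 325, 325, 325, 296]
t=5: [435, 421, 433, 360, 360, 360, 424]
t=6: [155, 166, 157, 293, 293, 293, 164]
t=7: [304, 313, 306, 422, 422, 422, 311]
t=8: [395, 388, 393, 173, 173, 173, 389]
t=9: [229, 235, 230, 333, 333, 333, 234]
t=10: [444, 449, 445, 345, 345, 345, 448]
t=11: [128, 124, 127, 321, 321, 321, 124]
t=12: [243, 240, 243, 368, 368, 368, 241]
t=13: [466, 464, 466, 277, 277, 277, 464]
t=14: [89, 90, 89, 453, 453, 453, 90]
t=15: [171, 172, 171, 113, 113, 113, 172]
t=16: [329, 330, 329, 217, 217, 217, 330]
t=17: [351, 350, 351, 418, 418, 418, 350]
t=18: [310, 311, 310, 181, 181, 181, 311]
t=19: [388, 387, 388, 348, 348, 348, 387]
t=20: [239, 239, 239, 316, 316, 316, 239]
t=21: [460, 460, 460, 377, 377, 377, 460]
t=22: [100, 100, 100, 260, 260, 260, 100]
t=23: [192, 192, 192, 485, 485, 485, 192]
t=24: [370, 370, 370, 52, 52, 52, 370]
t=25: [273, 273, 273, 100, 100, 100, 273]
t=26: [460, 460, 460, 192, 192, 192, 460]
t=27: [100, 100, 100, 370, 370, 370, 100]
t=28: [192, 192, 192, 273, 273, 273, 192]
t=29: [370, 370, 370, 460, 460, 460, 370]
t=30: [273, 273, 273, 100, 100, 100, 273]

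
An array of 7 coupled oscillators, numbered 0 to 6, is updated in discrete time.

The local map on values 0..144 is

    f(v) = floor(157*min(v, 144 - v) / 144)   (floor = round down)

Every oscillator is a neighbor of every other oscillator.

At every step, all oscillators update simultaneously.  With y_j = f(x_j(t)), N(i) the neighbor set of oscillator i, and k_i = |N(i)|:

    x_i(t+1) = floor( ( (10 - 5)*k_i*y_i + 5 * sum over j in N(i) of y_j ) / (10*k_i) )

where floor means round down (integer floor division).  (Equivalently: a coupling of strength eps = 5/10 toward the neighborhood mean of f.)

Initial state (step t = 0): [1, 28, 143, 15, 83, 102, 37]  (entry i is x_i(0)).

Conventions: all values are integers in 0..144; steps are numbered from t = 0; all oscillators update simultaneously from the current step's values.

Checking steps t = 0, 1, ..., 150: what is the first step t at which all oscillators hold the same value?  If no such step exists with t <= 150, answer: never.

Answer: 7
Key observation: Synchronization is absorbing here: once all oscillators are equal they stay equal, and step 7 is the first all-equal step.

Derivation:
t=0: [1, 28, 143, 15, 83, 102, 37]  (not all equal)
t=1: [17, 29, 17, 23, 44, 35, 33]  (not all equal)
t=2: [25, 30, 25, 28, 37, 33, 32]  (not all equal)
t=3: [30, 32, 30, 31, 35, 33, 32]  (not all equal)
t=4: [33, 34, 33, 33, 35, 34, 34]  (not all equal)
t=5: [35, 36, 35, 35, 37, 36, 36]  (not all equal)
t=6: [38, 38, 38, 38, 39, 38, 38]  (not all equal)
t=7: [41, 41, 41, 41, 41, 41, 41]  (all equal)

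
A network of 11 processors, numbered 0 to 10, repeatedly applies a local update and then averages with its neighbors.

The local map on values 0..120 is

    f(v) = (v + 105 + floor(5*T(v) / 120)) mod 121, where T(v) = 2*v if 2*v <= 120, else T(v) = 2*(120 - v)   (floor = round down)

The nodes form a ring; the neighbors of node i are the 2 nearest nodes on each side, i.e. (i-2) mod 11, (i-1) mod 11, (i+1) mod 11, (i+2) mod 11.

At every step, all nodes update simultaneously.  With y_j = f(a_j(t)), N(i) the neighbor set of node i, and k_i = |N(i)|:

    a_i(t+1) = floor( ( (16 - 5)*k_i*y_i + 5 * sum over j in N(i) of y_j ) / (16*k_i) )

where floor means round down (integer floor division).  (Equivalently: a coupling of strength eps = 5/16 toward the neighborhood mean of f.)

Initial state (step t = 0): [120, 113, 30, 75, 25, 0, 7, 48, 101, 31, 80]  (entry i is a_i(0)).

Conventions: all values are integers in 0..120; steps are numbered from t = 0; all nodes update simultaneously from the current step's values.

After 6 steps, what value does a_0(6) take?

Answer: a_0(6) = 27

Derivation:
t=0: [120, 113, 30, 75, 25, 0, 7, 48, 101, 31, 80]
t=1: [86, 86, 32, 60, 30, 89, 95, 49, 77, 34, 69]
t=2: [62, 64, 28, 47, 28, 65, 70, 44, 59, 31, 57]
t=3: [44, 46, 21, 33, 22, 47, 51, 34, 44, 25, 43]
t=4: [27, 29, 11, 19, 12, 30, 34, 22, 29, 16, 28]
t=5: [20, 21, 91, 23, 93, 22, 25, 8, 13, 4, 13]
t=6: [27, 20, 60, 18, 62, 21, 32, 96, 109, 102, 100]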